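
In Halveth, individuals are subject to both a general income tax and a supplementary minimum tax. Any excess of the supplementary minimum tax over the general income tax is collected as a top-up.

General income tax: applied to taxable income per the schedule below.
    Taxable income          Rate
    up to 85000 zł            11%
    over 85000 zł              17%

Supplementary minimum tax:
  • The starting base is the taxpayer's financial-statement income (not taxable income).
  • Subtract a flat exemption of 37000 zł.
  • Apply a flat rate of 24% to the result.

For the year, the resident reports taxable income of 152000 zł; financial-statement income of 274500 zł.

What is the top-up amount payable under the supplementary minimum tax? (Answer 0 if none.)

36260 zł

Supplementary minimum tax:
  Base (financial-statement income): 274500 zł
  Less exemption 37000 zł → base 237500 zł
  237500 zł × 24% = 57000 zł

General income tax:
  85000 zł × 11% = 9350 zł
  67000 zł × 17% = 11390 zł
  → 20740 zł

Excess of supplementary minimum tax over general income tax: 57000 zł − 20740 zł = 36260 zł.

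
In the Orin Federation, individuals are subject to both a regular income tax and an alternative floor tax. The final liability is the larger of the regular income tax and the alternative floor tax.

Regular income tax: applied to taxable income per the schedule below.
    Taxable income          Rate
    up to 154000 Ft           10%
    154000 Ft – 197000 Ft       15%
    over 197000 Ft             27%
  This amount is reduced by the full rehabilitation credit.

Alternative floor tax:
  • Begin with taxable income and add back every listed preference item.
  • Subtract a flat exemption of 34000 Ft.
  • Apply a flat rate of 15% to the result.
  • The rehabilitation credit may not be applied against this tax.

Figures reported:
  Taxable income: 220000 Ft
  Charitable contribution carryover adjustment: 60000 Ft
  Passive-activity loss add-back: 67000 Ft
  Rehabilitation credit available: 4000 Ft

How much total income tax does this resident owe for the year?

46950 Ft

Alternative floor tax:
  Adjusted income: 220000 Ft + 60000 Ft + 67000 Ft = 347000 Ft
  Less exemption 34000 Ft → base 313000 Ft
  313000 Ft × 15% = 46950 Ft

Regular income tax:
  154000 Ft × 10% = 15400 Ft
  43000 Ft × 15% = 6450 Ft
  23000 Ft × 27% = 6210 Ft
  → 28060 Ft
  Less rehabilitation credit 4000 Ft → 24060 Ft

46950 Ft > 24060 Ft, so the alternative floor tax is the binding amount.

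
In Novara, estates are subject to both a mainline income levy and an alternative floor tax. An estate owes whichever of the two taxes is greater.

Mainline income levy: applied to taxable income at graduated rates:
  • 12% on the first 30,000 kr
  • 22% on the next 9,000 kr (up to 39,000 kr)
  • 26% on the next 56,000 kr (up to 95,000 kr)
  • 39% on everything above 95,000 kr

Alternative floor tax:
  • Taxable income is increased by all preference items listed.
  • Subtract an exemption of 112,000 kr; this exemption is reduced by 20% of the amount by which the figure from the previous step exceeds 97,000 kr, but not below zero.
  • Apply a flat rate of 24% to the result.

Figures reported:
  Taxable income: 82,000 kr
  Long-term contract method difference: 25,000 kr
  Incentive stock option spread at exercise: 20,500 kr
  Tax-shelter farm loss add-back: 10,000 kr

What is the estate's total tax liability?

Mainline income levy:
  30,000 kr × 12% = 3,600 kr
  9,000 kr × 22% = 1,980 kr
  43,000 kr × 26% = 11,180 kr
  → 16,760 kr

Alternative floor tax:
  Adjusted income: 82,000 kr + 25,000 kr + 20,500 kr + 10,000 kr = 137,500 kr
  Exemption: 112,000 kr − 20% × (137,500 kr − 97,000 kr) = 112,000 kr − 8,100 kr = 103,900 kr
  Base: 137,500 kr − 103,900 kr = 33,600 kr
  33,600 kr × 24% = 8,064 kr

16,760 kr > 8,064 kr, so the mainline income levy governs.

16,760 kr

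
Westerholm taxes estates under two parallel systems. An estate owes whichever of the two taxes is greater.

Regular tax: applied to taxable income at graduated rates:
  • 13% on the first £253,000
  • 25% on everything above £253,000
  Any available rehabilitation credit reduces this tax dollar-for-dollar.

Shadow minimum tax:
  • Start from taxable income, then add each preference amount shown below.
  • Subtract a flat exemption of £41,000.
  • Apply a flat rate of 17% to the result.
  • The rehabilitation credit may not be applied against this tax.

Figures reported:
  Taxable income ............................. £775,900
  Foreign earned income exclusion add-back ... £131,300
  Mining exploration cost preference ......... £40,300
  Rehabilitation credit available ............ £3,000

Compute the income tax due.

£160,615

Shadow minimum tax:
  Adjusted income: £775,900 + £131,300 + £40,300 = £947,500
  Less exemption £41,000 → base £906,500
  £906,500 × 17% = £154,105

Regular tax:
  £253,000 × 13% = £32,890
  £522,900 × 25% = £130,725
  → £163,615
  Less rehabilitation credit £3,000 → £160,615

£160,615 > £154,105, so the regular tax governs.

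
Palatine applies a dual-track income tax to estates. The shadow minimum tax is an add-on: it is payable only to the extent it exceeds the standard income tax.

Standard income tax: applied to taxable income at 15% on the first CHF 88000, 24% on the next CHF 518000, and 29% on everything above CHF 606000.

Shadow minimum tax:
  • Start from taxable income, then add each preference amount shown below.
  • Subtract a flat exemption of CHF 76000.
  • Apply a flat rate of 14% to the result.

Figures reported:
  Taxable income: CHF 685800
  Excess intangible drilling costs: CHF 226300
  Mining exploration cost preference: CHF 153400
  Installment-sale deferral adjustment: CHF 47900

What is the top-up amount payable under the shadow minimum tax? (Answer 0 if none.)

CHF 0

Shadow minimum tax:
  Adjusted income: CHF 685800 + CHF 226300 + CHF 153400 + CHF 47900 = CHF 1113400
  Less exemption CHF 76000 → base CHF 1037400
  CHF 1037400 × 14% = CHF 145236

Standard income tax:
  CHF 88000 × 15% = CHF 13200
  CHF 518000 × 24% = CHF 124320
  CHF 79800 × 29% = CHF 23142
  → CHF 160662

CHF 145236 ≤ CHF 160662, so no add-on is due.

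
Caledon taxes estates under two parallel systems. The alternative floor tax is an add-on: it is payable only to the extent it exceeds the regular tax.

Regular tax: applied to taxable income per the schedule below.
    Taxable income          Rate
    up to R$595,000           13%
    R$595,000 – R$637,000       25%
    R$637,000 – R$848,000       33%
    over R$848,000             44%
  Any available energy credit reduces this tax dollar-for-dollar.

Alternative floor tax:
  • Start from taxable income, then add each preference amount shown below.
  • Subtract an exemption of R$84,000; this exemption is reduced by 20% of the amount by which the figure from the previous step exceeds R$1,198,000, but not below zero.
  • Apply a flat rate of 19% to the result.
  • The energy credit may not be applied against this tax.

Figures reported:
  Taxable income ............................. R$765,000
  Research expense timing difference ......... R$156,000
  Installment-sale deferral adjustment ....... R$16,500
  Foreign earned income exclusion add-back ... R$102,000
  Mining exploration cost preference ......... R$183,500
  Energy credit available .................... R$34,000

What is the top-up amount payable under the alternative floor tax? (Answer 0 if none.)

Regular tax:
  R$595,000 × 13% = R$77,350
  R$42,000 × 25% = R$10,500
  R$128,000 × 33% = R$42,240
  → R$130,090
  Less energy credit R$34,000 → R$96,090

Alternative floor tax:
  Adjusted income: R$765,000 + R$156,000 + R$16,500 + R$102,000 + R$183,500 = R$1,223,000
  Exemption: R$84,000 − 20% × (R$1,223,000 − R$1,198,000) = R$84,000 − R$5,000 = R$79,000
  Base: R$1,223,000 − R$79,000 = R$1,144,000
  R$1,144,000 × 19% = R$217,360

Excess of alternative floor tax over regular tax: R$217,360 − R$96,090 = R$121,270.

R$121,270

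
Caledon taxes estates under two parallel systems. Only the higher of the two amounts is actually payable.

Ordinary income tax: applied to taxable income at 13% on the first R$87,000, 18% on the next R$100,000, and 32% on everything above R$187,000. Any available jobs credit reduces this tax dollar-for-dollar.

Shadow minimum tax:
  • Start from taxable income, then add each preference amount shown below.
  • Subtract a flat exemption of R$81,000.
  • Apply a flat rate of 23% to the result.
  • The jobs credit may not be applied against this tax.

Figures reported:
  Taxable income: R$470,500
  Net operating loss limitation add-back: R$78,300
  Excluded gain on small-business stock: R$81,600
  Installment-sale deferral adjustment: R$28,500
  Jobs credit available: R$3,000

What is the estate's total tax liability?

R$132,917

Ordinary income tax:
  R$87,000 × 13% = R$11,310
  R$100,000 × 18% = R$18,000
  R$283,500 × 32% = R$90,720
  → R$120,030
  Less jobs credit R$3,000 → R$117,030

Shadow minimum tax:
  Adjusted income: R$470,500 + R$78,300 + R$81,600 + R$28,500 = R$658,900
  Less exemption R$81,000 → base R$577,900
  R$577,900 × 23% = R$132,917

R$132,917 > R$117,030, so the shadow minimum tax is the binding amount.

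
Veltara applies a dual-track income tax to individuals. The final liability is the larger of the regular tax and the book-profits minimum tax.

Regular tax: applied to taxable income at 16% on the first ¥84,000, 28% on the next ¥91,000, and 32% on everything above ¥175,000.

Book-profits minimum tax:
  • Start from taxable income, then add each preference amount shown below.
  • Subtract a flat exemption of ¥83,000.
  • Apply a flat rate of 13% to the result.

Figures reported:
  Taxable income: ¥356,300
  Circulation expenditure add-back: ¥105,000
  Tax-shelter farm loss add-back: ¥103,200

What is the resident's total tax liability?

Book-profits minimum tax:
  Adjusted income: ¥356,300 + ¥105,000 + ¥103,200 = ¥564,500
  Less exemption ¥83,000 → base ¥481,500
  ¥481,500 × 13% = ¥62,595

Regular tax:
  ¥84,000 × 16% = ¥13,440
  ¥91,000 × 28% = ¥25,480
  ¥181,300 × 32% = ¥58,016
  → ¥96,936

¥96,936 > ¥62,595, so the regular tax governs.

¥96,936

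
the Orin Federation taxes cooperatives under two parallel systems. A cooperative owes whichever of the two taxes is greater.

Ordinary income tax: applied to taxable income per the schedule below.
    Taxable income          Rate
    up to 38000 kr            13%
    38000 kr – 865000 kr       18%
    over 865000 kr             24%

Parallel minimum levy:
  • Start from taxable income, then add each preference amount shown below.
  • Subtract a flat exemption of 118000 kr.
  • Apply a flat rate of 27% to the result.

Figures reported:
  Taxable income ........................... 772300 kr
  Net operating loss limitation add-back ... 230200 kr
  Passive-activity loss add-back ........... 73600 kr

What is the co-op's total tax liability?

258687 kr

Parallel minimum levy:
  Adjusted income: 772300 kr + 230200 kr + 73600 kr = 1076100 kr
  Less exemption 118000 kr → base 958100 kr
  958100 kr × 27% = 258687 kr

Ordinary income tax:
  38000 kr × 13% = 4940 kr
  734300 kr × 18% = 132174 kr
  → 137114 kr

258687 kr > 137114 kr, so the parallel minimum levy is the binding amount.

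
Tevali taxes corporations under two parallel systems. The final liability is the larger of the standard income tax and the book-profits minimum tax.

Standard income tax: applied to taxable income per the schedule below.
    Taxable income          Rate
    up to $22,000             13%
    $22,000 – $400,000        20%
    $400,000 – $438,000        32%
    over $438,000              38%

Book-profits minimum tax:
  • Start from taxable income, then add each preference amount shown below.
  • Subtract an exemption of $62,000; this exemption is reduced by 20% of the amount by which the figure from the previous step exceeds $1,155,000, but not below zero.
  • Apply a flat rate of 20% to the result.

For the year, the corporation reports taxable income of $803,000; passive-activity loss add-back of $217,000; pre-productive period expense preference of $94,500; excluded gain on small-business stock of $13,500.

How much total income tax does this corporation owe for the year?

$229,320

Book-profits minimum tax:
  Adjusted income: $803,000 + $217,000 + $94,500 + $13,500 = $1,128,000
  Exemption: $1,128,000 ≤ $1,155,000, so full $62,000 applies
  Base: $1,128,000 − $62,000 = $1,066,000
  $1,066,000 × 20% = $213,200

Standard income tax:
  $22,000 × 13% = $2,860
  $378,000 × 20% = $75,600
  $38,000 × 32% = $12,160
  $365,000 × 38% = $138,700
  → $229,320

$229,320 > $213,200, so the standard income tax governs.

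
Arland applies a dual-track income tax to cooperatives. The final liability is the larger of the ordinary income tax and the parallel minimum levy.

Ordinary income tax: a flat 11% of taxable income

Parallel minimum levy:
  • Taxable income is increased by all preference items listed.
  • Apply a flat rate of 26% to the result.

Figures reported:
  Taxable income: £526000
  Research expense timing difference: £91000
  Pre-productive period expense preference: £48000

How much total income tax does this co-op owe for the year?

Ordinary income tax:
  £526000 × 11% = £57860

Parallel minimum levy:
  Adjusted income: £526000 + £91000 + £48000 = £665000
  £665000 × 26% = £172900

£172900 > £57860, so the parallel minimum levy is the binding amount.

£172900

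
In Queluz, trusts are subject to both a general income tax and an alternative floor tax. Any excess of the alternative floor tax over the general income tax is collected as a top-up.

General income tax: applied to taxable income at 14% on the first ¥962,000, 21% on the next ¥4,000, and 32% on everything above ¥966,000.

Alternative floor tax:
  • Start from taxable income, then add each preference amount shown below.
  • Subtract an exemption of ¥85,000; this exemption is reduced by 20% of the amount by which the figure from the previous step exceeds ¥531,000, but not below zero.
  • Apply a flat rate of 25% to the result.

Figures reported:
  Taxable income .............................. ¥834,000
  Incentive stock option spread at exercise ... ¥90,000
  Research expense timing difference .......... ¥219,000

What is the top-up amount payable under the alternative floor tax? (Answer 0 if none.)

¥168,990

General income tax:
  ¥834,000 × 14% = ¥116,760

Alternative floor tax:
  Adjusted income: ¥834,000 + ¥90,000 + ¥219,000 = ¥1,143,000
  Exemption: 20% × (¥1,143,000 − ¥531,000) = ¥122,400 ≥ ¥85,000, so the exemption is fully phased out
  Base: ¥1,143,000 − ¥0 = ¥1,143,000
  ¥1,143,000 × 25% = ¥285,750

Excess of alternative floor tax over general income tax: ¥285,750 − ¥116,760 = ¥168,990.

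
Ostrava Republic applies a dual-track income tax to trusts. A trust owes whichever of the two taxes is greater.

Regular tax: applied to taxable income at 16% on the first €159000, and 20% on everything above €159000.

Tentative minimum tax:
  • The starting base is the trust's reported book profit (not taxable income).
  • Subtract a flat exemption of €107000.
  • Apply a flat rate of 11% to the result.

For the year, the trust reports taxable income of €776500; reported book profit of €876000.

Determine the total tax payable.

€148940

Regular tax:
  €159000 × 16% = €25440
  €617500 × 20% = €123500
  → €148940

Tentative minimum tax:
  Base (reported book profit): €876000
  Less exemption €107000 → base €769000
  €769000 × 11% = €84590

€148940 > €84590, so the regular tax governs.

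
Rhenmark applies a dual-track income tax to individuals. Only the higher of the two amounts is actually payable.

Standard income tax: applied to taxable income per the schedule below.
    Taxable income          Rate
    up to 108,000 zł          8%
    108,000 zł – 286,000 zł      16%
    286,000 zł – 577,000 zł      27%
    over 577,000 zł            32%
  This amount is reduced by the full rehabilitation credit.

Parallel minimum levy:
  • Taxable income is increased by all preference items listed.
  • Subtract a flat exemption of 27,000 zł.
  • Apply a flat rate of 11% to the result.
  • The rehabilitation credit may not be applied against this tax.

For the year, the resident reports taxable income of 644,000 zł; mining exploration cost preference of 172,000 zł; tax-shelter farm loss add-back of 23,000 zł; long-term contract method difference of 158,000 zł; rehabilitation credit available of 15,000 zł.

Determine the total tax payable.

122,130 zł

Parallel minimum levy:
  Adjusted income: 644,000 zł + 172,000 zł + 23,000 zł + 158,000 zł = 997,000 zł
  Less exemption 27,000 zł → base 970,000 zł
  970,000 zł × 11% = 106,700 zł

Standard income tax:
  108,000 zł × 8% = 8,640 zł
  178,000 zł × 16% = 28,480 zł
  291,000 zł × 27% = 78,570 zł
  67,000 zł × 32% = 21,440 zł
  → 137,130 zł
  Less rehabilitation credit 15,000 zł → 122,130 zł

122,130 zł > 106,700 zł, so the standard income tax governs.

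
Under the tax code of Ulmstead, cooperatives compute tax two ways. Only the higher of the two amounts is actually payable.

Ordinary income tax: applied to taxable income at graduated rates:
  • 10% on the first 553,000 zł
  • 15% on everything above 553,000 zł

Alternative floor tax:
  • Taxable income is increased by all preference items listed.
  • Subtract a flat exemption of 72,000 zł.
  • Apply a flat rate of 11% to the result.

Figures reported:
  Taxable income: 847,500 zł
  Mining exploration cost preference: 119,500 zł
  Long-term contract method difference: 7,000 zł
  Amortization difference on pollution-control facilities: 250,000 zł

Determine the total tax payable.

Alternative floor tax:
  Adjusted income: 847,500 zł + 119,500 zł + 7,000 zł + 250,000 zł = 1,224,000 zł
  Less exemption 72,000 zł → base 1,152,000 zł
  1,152,000 zł × 11% = 126,720 zł

Ordinary income tax:
  553,000 zł × 10% = 55,300 zł
  294,500 zł × 15% = 44,175 zł
  → 99,475 zł

126,720 zł > 99,475 zł, so the alternative floor tax is the binding amount.

126,720 zł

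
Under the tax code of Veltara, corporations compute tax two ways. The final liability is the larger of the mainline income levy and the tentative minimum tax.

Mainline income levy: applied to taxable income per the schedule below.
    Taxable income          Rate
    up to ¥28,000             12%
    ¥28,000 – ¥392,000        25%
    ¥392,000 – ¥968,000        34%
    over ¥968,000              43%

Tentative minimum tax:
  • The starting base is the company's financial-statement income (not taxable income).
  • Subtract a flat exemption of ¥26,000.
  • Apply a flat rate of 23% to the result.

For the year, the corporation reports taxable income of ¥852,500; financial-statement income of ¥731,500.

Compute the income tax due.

Mainline income levy:
  ¥28,000 × 12% = ¥3,360
  ¥364,000 × 25% = ¥91,000
  ¥460,500 × 34% = ¥156,570
  → ¥250,930

Tentative minimum tax:
  Base (financial-statement income): ¥731,500
  Less exemption ¥26,000 → base ¥705,500
  ¥705,500 × 23% = ¥162,265

¥250,930 > ¥162,265, so the mainline income levy governs.

¥250,930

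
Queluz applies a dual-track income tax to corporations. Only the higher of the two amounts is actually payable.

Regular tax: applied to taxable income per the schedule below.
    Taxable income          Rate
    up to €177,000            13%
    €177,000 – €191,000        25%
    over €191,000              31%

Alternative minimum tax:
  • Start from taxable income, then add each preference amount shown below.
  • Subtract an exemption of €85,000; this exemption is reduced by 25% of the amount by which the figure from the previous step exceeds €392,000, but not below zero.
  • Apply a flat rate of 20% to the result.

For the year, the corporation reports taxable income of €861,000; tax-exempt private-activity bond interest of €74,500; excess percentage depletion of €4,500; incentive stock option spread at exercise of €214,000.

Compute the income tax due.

Alternative minimum tax:
  Adjusted income: €861,000 + €74,500 + €4,500 + €214,000 = €1,154,000
  Exemption: 25% × (€1,154,000 − €392,000) = €190,500 ≥ €85,000, so the exemption is fully phased out
  Base: €1,154,000 − €0 = €1,154,000
  €1,154,000 × 20% = €230,800

Regular tax:
  €177,000 × 13% = €23,010
  €14,000 × 25% = €3,500
  €670,000 × 31% = €207,700
  → €234,210

€234,210 > €230,800, so the regular tax governs.

€234,210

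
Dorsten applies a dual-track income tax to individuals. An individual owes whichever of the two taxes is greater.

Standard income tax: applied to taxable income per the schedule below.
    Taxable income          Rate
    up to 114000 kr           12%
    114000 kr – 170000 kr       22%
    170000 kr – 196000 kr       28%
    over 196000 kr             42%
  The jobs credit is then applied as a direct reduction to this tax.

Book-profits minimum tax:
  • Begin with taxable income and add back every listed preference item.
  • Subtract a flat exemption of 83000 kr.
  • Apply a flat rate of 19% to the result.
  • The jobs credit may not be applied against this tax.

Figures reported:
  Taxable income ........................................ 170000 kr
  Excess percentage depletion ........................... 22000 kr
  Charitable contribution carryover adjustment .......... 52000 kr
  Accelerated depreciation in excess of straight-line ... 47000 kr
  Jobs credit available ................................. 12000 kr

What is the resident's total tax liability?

Standard income tax:
  114000 kr × 12% = 13680 kr
  56000 kr × 22% = 12320 kr
  → 26000 kr
  Less jobs credit 12000 kr → 14000 kr

Book-profits minimum tax:
  Adjusted income: 170000 kr + 22000 kr + 52000 kr + 47000 kr = 291000 kr
  Less exemption 83000 kr → base 208000 kr
  208000 kr × 19% = 39520 kr

39520 kr > 14000 kr, so the book-profits minimum tax is the binding amount.

39520 kr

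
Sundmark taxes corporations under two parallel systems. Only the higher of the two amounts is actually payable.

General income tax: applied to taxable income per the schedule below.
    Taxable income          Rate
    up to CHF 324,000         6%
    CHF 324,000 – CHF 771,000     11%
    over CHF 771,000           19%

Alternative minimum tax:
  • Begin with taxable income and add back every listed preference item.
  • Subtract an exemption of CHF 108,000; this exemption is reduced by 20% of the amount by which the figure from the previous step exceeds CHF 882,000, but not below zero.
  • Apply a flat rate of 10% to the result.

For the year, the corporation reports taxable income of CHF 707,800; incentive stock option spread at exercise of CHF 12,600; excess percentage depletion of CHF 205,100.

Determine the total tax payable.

CHF 82,620

General income tax:
  CHF 324,000 × 6% = CHF 19,440
  CHF 383,800 × 11% = CHF 42,218
  → CHF 61,658

Alternative minimum tax:
  Adjusted income: CHF 707,800 + CHF 12,600 + CHF 205,100 = CHF 925,500
  Exemption: CHF 108,000 − 20% × (CHF 925,500 − CHF 882,000) = CHF 108,000 − CHF 8,700 = CHF 99,300
  Base: CHF 925,500 − CHF 99,300 = CHF 826,200
  CHF 826,200 × 10% = CHF 82,620

CHF 82,620 > CHF 61,658, so the alternative minimum tax is the binding amount.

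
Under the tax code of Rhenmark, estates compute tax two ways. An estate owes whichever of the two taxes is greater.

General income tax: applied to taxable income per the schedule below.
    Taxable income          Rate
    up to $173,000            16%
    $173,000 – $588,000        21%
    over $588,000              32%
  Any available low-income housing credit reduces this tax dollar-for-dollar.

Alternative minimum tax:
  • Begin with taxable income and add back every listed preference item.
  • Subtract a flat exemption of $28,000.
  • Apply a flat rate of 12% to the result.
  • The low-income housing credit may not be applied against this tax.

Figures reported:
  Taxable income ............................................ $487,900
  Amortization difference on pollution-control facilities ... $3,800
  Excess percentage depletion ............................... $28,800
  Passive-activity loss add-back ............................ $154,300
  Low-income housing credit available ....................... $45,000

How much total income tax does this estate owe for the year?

Alternative minimum tax:
  Adjusted income: $487,900 + $3,800 + $28,800 + $154,300 = $674,800
  Less exemption $28,000 → base $646,800
  $646,800 × 12% = $77,616

General income tax:
  $173,000 × 16% = $27,680
  $314,900 × 21% = $66,129
  → $93,809
  Less low-income housing credit $45,000 → $48,809

$77,616 > $48,809, so the alternative minimum tax is the binding amount.

$77,616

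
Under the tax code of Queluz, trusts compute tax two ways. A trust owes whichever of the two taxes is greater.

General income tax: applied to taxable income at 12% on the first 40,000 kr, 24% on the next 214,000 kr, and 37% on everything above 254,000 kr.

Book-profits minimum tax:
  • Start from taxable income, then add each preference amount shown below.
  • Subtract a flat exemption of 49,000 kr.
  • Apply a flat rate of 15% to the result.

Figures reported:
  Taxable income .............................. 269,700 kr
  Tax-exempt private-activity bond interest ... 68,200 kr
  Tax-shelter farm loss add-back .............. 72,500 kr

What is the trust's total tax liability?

Book-profits minimum tax:
  Adjusted income: 269,700 kr + 68,200 kr + 72,500 kr = 410,400 kr
  Less exemption 49,000 kr → base 361,400 kr
  361,400 kr × 15% = 54,210 kr

General income tax:
  40,000 kr × 12% = 4,800 kr
  214,000 kr × 24% = 51,360 kr
  15,700 kr × 37% = 5,809 kr
  → 61,969 kr

61,969 kr > 54,210 kr, so the general income tax governs.

61,969 kr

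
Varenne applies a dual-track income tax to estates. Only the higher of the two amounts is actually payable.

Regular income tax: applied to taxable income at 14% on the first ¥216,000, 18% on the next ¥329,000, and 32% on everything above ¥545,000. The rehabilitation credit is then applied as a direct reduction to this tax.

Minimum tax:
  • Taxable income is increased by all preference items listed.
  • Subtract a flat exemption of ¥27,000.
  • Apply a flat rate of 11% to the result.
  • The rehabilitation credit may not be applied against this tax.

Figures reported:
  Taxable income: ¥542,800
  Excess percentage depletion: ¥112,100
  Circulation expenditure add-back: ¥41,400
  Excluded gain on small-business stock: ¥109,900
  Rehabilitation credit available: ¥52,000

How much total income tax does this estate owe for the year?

¥85,712

Regular income tax:
  ¥216,000 × 14% = ¥30,240
  ¥326,800 × 18% = ¥58,824
  → ¥89,064
  Less rehabilitation credit ¥52,000 → ¥37,064

Minimum tax:
  Adjusted income: ¥542,800 + ¥112,100 + ¥41,400 + ¥109,900 = ¥806,200
  Less exemption ¥27,000 → base ¥779,200
  ¥779,200 × 11% = ¥85,712

¥85,712 > ¥37,064, so the minimum tax is the binding amount.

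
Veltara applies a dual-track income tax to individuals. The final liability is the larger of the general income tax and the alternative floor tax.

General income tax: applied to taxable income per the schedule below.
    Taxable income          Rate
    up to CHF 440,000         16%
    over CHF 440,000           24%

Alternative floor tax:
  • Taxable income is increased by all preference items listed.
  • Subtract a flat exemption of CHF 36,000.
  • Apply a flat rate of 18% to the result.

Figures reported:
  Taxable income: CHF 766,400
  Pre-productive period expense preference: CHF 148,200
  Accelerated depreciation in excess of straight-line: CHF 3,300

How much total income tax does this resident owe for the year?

Alternative floor tax:
  Adjusted income: CHF 766,400 + CHF 148,200 + CHF 3,300 = CHF 917,900
  Less exemption CHF 36,000 → base CHF 881,900
  CHF 881,900 × 18% = CHF 158,742

General income tax:
  CHF 440,000 × 16% = CHF 70,400
  CHF 326,400 × 24% = CHF 78,336
  → CHF 148,736

CHF 158,742 > CHF 148,736, so the alternative floor tax is the binding amount.

CHF 158,742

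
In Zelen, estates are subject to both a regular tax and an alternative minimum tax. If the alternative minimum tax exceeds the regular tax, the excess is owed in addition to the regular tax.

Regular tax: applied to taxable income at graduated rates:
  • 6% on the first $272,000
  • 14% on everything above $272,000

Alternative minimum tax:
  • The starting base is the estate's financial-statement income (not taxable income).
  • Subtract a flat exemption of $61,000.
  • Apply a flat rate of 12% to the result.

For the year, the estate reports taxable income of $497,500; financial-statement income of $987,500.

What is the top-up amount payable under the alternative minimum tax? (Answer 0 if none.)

Regular tax:
  $272,000 × 6% = $16,320
  $225,500 × 14% = $31,570
  → $47,890

Alternative minimum tax:
  Base (financial-statement income): $987,500
  Less exemption $61,000 → base $926,500
  $926,500 × 12% = $111,180

Excess of alternative minimum tax over regular tax: $111,180 − $47,890 = $63,290.

$63,290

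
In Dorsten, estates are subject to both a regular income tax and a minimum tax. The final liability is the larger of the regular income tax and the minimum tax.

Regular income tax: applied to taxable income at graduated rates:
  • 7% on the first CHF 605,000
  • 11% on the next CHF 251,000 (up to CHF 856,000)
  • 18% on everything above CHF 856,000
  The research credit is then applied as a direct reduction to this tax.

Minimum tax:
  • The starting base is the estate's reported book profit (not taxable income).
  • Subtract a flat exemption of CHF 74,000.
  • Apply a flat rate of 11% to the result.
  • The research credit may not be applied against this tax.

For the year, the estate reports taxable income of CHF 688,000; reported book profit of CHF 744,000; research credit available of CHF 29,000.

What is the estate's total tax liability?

Minimum tax:
  Base (reported book profit): CHF 744,000
  Less exemption CHF 74,000 → base CHF 670,000
  CHF 670,000 × 11% = CHF 73,700

Regular income tax:
  CHF 605,000 × 7% = CHF 42,350
  CHF 83,000 × 11% = CHF 9,130
  → CHF 51,480
  Less research credit CHF 29,000 → CHF 22,480

CHF 73,700 > CHF 22,480, so the minimum tax is the binding amount.

CHF 73,700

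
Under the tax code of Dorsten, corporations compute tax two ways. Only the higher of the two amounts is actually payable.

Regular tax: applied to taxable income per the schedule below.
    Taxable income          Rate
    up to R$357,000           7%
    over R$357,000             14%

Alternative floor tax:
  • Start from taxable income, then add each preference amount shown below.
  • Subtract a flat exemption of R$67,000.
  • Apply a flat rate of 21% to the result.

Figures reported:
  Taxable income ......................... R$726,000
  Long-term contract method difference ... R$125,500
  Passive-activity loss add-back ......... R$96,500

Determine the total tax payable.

R$185,010

Regular tax:
  R$357,000 × 7% = R$24,990
  R$369,000 × 14% = R$51,660
  → R$76,650

Alternative floor tax:
  Adjusted income: R$726,000 + R$125,500 + R$96,500 = R$948,000
  Less exemption R$67,000 → base R$881,000
  R$881,000 × 21% = R$185,010

R$185,010 > R$76,650, so the alternative floor tax is the binding amount.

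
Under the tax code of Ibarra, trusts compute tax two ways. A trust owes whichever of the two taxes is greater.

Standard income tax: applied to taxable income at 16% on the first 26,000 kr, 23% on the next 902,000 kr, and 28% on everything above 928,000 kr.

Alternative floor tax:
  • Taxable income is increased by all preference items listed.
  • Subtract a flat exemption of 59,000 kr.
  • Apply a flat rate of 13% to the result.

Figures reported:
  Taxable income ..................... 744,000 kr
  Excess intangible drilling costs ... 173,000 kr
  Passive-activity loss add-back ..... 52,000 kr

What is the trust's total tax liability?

169,300 kr

Standard income tax:
  26,000 kr × 16% = 4,160 kr
  718,000 kr × 23% = 165,140 kr
  → 169,300 kr

Alternative floor tax:
  Adjusted income: 744,000 kr + 173,000 kr + 52,000 kr = 969,000 kr
  Less exemption 59,000 kr → base 910,000 kr
  910,000 kr × 13% = 118,300 kr

169,300 kr > 118,300 kr, so the standard income tax governs.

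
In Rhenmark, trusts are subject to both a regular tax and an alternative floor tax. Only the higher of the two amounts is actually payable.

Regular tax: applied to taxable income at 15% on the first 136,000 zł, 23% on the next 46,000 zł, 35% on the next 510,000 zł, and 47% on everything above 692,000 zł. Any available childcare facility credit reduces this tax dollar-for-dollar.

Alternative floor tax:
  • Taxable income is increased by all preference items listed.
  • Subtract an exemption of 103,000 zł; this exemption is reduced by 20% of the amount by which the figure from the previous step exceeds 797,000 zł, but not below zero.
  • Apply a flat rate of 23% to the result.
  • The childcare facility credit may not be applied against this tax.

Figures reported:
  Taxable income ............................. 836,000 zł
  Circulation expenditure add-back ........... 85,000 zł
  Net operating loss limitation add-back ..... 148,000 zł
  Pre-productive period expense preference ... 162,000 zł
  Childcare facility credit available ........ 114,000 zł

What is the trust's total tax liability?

Alternative floor tax:
  Adjusted income: 836,000 zł + 85,000 zł + 148,000 zł + 162,000 zł = 1,231,000 zł
  Exemption: 103,000 zł − 20% × (1,231,000 zł − 797,000 zł) = 103,000 zł − 86,800 zł = 16,200 zł
  Base: 1,231,000 zł − 16,200 zł = 1,214,800 zł
  1,214,800 zł × 23% = 279,404 zł

Regular tax:
  136,000 zł × 15% = 20,400 zł
  46,000 zł × 23% = 10,580 zł
  510,000 zł × 35% = 178,500 zł
  144,000 zł × 47% = 67,680 zł
  → 277,160 zł
  Less childcare facility credit 114,000 zł → 163,160 zł

279,404 zł > 163,160 zł, so the alternative floor tax is the binding amount.

279,404 zł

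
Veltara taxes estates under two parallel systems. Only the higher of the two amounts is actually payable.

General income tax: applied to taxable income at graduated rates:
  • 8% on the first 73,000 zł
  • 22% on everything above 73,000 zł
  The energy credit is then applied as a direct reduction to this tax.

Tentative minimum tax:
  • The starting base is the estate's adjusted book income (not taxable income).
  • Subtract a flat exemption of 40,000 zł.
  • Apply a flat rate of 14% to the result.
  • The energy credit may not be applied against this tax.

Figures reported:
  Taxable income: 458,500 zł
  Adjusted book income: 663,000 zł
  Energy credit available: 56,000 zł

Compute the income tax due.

General income tax:
  73,000 zł × 8% = 5,840 zł
  385,500 zł × 22% = 84,810 zł
  → 90,650 zł
  Less energy credit 56,000 zł → 34,650 zł

Tentative minimum tax:
  Base (adjusted book income): 663,000 zł
  Less exemption 40,000 zł → base 623,000 zł
  623,000 zł × 14% = 87,220 zł

87,220 zł > 34,650 zł, so the tentative minimum tax is the binding amount.

87,220 zł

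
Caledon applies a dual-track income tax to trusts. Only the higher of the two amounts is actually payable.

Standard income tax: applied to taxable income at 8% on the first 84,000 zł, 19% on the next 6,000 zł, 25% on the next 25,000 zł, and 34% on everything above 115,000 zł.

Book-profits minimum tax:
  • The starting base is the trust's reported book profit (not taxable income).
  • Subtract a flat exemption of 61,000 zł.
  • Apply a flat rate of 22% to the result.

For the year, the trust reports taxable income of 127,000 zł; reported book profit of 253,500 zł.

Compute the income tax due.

42,350 zł

Standard income tax:
  84,000 zł × 8% = 6,720 zł
  6,000 zł × 19% = 1,140 zł
  25,000 zł × 25% = 6,250 zł
  12,000 zł × 34% = 4,080 zł
  → 18,190 zł

Book-profits minimum tax:
  Base (reported book profit): 253,500 zł
  Less exemption 61,000 zł → base 192,500 zł
  192,500 zł × 22% = 42,350 zł

42,350 zł > 18,190 zł, so the book-profits minimum tax is the binding amount.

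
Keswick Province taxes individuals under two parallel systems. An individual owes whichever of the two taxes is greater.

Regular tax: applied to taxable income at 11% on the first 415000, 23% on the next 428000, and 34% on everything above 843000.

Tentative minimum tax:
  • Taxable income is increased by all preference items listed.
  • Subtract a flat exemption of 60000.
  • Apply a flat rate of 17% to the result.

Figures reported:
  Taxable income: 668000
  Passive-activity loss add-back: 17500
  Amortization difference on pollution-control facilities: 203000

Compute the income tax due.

Tentative minimum tax:
  Adjusted income: 668000 + 17500 + 203000 = 888500
  Less exemption 60000 → base 828500
  828500 × 17% = 140845

Regular tax:
  415000 × 11% = 45650
  253000 × 23% = 58190
  → 103840

140845 > 103840, so the tentative minimum tax is the binding amount.

140845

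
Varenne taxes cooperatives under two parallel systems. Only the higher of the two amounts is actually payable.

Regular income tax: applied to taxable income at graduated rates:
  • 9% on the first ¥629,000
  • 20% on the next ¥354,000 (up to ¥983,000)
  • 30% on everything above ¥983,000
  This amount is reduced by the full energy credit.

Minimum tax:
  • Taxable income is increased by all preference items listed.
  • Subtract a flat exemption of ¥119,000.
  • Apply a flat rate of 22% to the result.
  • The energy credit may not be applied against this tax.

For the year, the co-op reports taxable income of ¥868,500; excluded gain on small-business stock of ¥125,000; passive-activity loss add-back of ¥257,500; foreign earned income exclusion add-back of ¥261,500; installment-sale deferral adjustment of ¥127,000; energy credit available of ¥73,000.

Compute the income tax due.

¥334,510

Minimum tax:
  Adjusted income: ¥868,500 + ¥125,000 + ¥257,500 + ¥261,500 + ¥127,000 = ¥1,639,500
  Less exemption ¥119,000 → base ¥1,520,500
  ¥1,520,500 × 22% = ¥334,510

Regular income tax:
  ¥629,000 × 9% = ¥56,610
  ¥239,500 × 20% = ¥47,900
  → ¥104,510
  Less energy credit ¥73,000 → ¥31,510

¥334,510 > ¥31,510, so the minimum tax is the binding amount.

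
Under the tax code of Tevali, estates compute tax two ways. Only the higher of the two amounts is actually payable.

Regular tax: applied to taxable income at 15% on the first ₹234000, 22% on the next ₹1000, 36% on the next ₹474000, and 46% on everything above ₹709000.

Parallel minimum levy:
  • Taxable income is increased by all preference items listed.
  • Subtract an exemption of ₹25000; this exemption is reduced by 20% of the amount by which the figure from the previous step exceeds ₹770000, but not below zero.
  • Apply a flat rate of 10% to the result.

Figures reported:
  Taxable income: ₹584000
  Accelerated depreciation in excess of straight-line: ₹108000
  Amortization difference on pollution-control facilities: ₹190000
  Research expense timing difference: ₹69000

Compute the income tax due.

₹160960

Regular tax:
  ₹234000 × 15% = ₹35100
  ₹1000 × 22% = ₹220
  ₹349000 × 36% = ₹125640
  → ₹160960

Parallel minimum levy:
  Adjusted income: ₹584000 + ₹108000 + ₹190000 + ₹69000 = ₹951000
  Exemption: 20% × (₹951000 − ₹770000) = ₹36200 ≥ ₹25000, so the exemption is fully phased out
  Base: ₹951000 − ₹0 = ₹951000
  ₹951000 × 10% = ₹95100

₹160960 > ₹95100, so the regular tax governs.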